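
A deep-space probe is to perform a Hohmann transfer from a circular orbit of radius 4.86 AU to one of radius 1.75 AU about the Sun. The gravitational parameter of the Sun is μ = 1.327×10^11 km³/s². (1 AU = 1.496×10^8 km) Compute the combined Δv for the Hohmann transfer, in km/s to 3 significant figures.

Δv = 8.47 km/s

In km: r₁ = 4.86 × 1.496×10^8 = 7.27056×10^8 km; r₂ = 1.75 × 1.496×10^8 = 2.618×10^8 km.
Semi-major axis of the transfer orbit: a_t = (7.27056×10^8 + 2.618×10^8)/2 = 4.94428×10^8 km.
Circular speed at r₁: v₁ = √(μ/r₁) = √(1.327×10^11/7.27056×10^8) = 13.5099 km/s.
On the transfer ellipse at r₁, v² = μ(2/r − 1/a) gives v_a = √[μ(2/r₁ − 1/a_t)] = 9.83071 km/s.
First burn Δv₁ = |v_a − v₁| = 3.6792 km/s.
Circular speed at r₂: v₂ = √(μ/r₂) = 22.5139 km/s.
Transfer-orbit speed at r₂: v_p = √[μ(2/r₂ − 1/a_t)] = 27.3013 km/s.
Second burn Δv₂ = |v₂ − v_p| = 4.7874 km/s.
Δv = Δv₁ + Δv₂ = 3.6792 + 4.7874 = 8.467 km/s.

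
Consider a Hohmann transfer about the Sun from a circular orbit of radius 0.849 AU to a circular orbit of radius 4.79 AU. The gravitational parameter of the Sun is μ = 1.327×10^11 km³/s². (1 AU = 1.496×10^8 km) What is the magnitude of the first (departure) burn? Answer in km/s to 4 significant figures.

In km: r₁ = 0.849 × 1.496×10^8 = 1.270104×10^8 km; r₂ = 4.79 × 1.496×10^8 = 7.16584×10^8 km.
Semi-major axis of the transfer orbit: a_t = (1.270104×10^8 + 7.16584×10^8)/2 = 4.217972×10^8 km.
On the circular orbit at r = 1.270104×10^8 km, v_c = √(μ/r) = 32.3233 km/s.
Transfer-orbit speed at the same r (vis-viva, a = a_t): v_t = √[μ(2/r − 1/a_t)] = 42.1306 km/s.
Δv₁ = |v_t − v_c| = |42.1306 − 32.3233| = 9.807 km/s.

Δv₁ = 9.807 km/s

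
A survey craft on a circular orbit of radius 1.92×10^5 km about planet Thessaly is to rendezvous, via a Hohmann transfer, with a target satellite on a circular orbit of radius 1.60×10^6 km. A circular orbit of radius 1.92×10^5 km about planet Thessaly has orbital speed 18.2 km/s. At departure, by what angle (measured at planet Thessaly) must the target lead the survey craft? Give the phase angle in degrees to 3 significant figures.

From the circular-orbit relation v² = μ/r at r = 1.92×10^5 km: μ = v²r = (18.2)² × 1.92×10^5 = 6.35981×10^7 km³/s².
The Hohmann ellipse has a_t = (r₁ + r₂)/2 = 8.960×10^5 km.
The half-period of the transfer ellipse is t = π√(a_t³/μ) = 3.3411×10^5 s.
The target's mean motion on its circular orbit is ω₂ = √(μ/r₂³) = 3.9404×10^-6 rad/s.
Angle swept by the target during transfer: ω₂·t = 1.3165 rad = 75.43°.
Arrival is 180° from departure on the ellipse, so φ = 180° − 75.43° = 105°.

φ = 105°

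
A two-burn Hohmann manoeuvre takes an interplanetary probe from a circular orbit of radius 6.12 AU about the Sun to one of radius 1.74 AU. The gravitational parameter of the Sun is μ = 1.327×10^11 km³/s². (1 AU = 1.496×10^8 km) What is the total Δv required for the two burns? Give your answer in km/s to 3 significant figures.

In km: r₁ = 6.12 × 1.496×10^8 = 9.15552×10^8 km; r₂ = 1.74 × 1.496×10^8 = 2.60304×10^8 km.
Transfer-ellipse semi-major axis a_t = (r₁ + r₂)/2 = (9.15552×10^8 + 2.60304×10^8)/2 = 5.87928×10^8 km.
At r₁ the circular-orbit speed is v₁ = √(μ/r₁) = 12.0391 km/s.
Transfer-orbit speed at r₁ (v² = μ(2/r − 1/a)): v_a = √[μ(2/r₁ − 1/a_t)] = 8.01073 km/s.
First burn Δv₁ = |v_a − v₁| = 4.0284 km/s.
At r₂, v₂ = √(μ/r₂) = 22.5785 km/s.
Transfer-orbit speed at r₂: v_p = √[μ(2/r₂ − 1/a_t)] = 28.1757 km/s.
Second burn Δv₂ = |v₂ − v_p| = 5.5972 km/s.
Total Δv = Δv₁ + Δv₂ = 9.626 km/s.

Δv = 9.63 km/s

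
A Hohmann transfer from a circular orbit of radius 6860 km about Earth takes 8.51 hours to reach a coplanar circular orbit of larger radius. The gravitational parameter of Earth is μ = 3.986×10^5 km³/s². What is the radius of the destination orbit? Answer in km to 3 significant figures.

r₂ = 60300 km

Transfer time t = 8.51 hours = 30636 s, and t = π√(a_t³/μ).
So a_t = (μ t²/π²)^(1/3) = (3.986×10^5 × (30636)² / π²)^(1/3) = 33592 km.
Since a_t = (r₁ + r₂)/2, r₂ = 2a_t − r₁ = 2×33592 − 6860 = 60324 km.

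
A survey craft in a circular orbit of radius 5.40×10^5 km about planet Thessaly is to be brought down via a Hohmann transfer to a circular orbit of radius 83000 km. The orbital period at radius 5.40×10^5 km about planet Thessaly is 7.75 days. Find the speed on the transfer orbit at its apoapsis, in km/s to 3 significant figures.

v = 2.62 km/s

From Kepler's third law T² = 4π²r³/μ at r = 5.40×10^5 km, T = 7.75 days = 7.75 × 86400 s = 6.696×10^5 s: μ = 4π²r³/T² = 1.38647×10^7 km³/s².
The Hohmann ellipse has a_t = (r₁ + r₂)/2 = 3.115×10^5 km.
The apoapsis of the transfer ellipse is at r = 5.400×10^5 km.
From the vis-viva equation, v = √[μ(2/r − 1/a_t)] = 2.616 km/s.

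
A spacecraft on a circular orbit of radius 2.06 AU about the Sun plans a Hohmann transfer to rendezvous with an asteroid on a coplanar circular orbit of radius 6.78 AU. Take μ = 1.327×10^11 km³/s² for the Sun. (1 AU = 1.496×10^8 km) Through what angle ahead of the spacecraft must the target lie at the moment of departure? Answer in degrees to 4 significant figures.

In km: r₁ = 2.06 × 1.496×10^8 = 3.08176×10^8 km; r₂ = 6.78 × 1.496×10^8 = 1.014288×10^9 km.
Transfer-ellipse semi-major axis a_t = (r₁ + r₂)/2 = (3.08176×10^8 + 1.014288×10^9)/2 = 6.61232×10^8 km.
Transfer time t = π√(a_t³/μ) = 1.466376×10^8 s.
Target angular speed ω₂ = √(μ/r₂³) = 1.127700×10^-8 rad/s.
Angle swept by the target during transfer: ω₂·t = 1.65363 rad = 94.75°.
Arrival is 180° from departure on the ellipse, so φ = 180° − 94.75° = 85.25°.

φ = 85.25°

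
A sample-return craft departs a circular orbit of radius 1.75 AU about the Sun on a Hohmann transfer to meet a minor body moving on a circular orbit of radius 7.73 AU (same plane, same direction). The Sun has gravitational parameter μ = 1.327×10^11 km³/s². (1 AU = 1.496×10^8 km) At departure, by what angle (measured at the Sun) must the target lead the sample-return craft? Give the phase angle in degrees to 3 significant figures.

φ = 93.6°

In km: r₁ = 1.75 × 1.496×10^8 = 2.618×10^8 km; r₂ = 7.73 × 1.496×10^8 = 1.156408×10^9 km.
Transfer-ellipse semi-major axis a_t = (r₁ + r₂)/2 = (2.618×10^8 + 1.156408×10^9)/2 = 7.09104×10^8 km.
The half-period of the transfer ellipse is t = π√(a_t³/μ) = 1.6285×10^8 s.
Target angular speed ω₂ = √(μ/r₂³) = 9.2634×10^-9 rad/s.
Angle swept by the target during transfer: ω₂·t = 1.5085 rad = 86.43°.
Arrival is 180° from departure on the ellipse, so φ = 180° − 86.43° = 93.6°.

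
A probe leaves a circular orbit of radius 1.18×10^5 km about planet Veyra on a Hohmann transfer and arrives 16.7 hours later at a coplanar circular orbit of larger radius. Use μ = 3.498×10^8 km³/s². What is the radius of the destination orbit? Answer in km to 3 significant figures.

Transfer time t = 16.7 hours = 60120 s, and t = π√(a_t³/μ).
So a_t = (μ t²/π²)^(1/3) = (3.498×10^8 × (60120)² / π²)^(1/3) = 5.0410×10^5 km.
Since a_t = (r₁ + r₂)/2, r₂ = 2a_t − r₁ = 2×5.0410×10^5 − 1.180×10^5 = 8.902×10^5 km.

r₂ = 8.90×10^5 km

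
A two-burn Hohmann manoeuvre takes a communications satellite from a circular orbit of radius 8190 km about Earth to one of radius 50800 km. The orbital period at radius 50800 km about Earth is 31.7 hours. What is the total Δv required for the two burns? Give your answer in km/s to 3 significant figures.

Δv = 3.50 km/s

From Kepler's third law T² = 4π²r³/μ at r = 50800 km, T = 31.7 hours = 31.7 × 3600 s = 1.1412×10^5 s: μ = 4π²r³/T² = 3.97400×10^5 km³/s².
The Hohmann ellipse has a_t = (r₁ + r₂)/2 = 29495 km.
Circular speed at r₁: v₁ = √(μ/r₁) = √(3.97400×10^5/8190) = 6.966 km/s.
On the transfer ellipse at r₁, vis-viva gives v_p = √[μ(2/r₁ − 1/a_t)] = 9.142 km/s.
First burn Δv₁ = |v_p − v₁| = 2.176 km/s.
Circular speed at r₂: v₂ = √(μ/r₂) = 2.797 km/s.
Transfer-orbit speed at r₂: v_a = √[μ(2/r₂ − 1/a_t)] = 1.474 km/s.
Second burn Δv₂ = |v₂ − v_a| = 1.323 km/s.
Δv = Δv₁ + Δv₂ = 2.176 + 1.323 = 3.499 km/s.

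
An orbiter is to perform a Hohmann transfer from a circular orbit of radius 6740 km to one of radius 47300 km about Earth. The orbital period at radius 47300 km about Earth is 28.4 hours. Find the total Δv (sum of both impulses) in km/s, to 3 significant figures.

Δv = 3.94 km/s

From Kepler's third law T² = 4π²r³/μ at r = 47300 km, T = 28.4 hours = 28.4 × 3600 s = 1.0224×10^5 s: μ = 4π²r³/T² = 3.99670×10^5 km³/s².
Transfer-ellipse semi-major axis a_t = (r₁ + r₂)/2 = (6740 + 47300)/2 = 27020 km.
Circular speed at r₁: v₁ = √(μ/r₁) = √(3.99670×10^5/6740) = 7.70053 km/s.
Transfer-orbit speed at r₁ (vis-viva): v_p = √[μ(2/r₁ − 1/a_t)] = 10.1885 km/s.
First burn Δv₁ = |v_p − v₁| = 2.488 km/s.
Circular speed at r₂: v₂ = √(μ/r₂) = 2.907 km/s.
Transfer-orbit speed at r₂: v_a = √[μ(2/r₂ − 1/a_t)] = 1.452 km/s.
Second burn Δv₂ = |v₂ − v_a| = 1.455 km/s.
Total Δv = Δv₁ + Δv₂ = 3.943 km/s.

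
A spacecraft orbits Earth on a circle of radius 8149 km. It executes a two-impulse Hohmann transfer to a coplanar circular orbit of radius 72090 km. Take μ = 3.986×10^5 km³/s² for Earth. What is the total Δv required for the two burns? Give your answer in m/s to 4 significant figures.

Semi-major axis of the transfer orbit: a_t = (8149 + 72090)/2 = 40119.5 km.
At r₁ the circular-orbit speed is v₁ = √(μ/r₁) = 6.994 km/s.
Transfer-orbit speed at r₁ (vis-viva): v_p = √[μ(2/r₁ − 1/a_t)] = 9.375 km/s.
First burn Δv₁ = |v_p − v₁| = 2.381 km/s.
At r₂, v₂ = √(μ/r₂) = 2.3514 km/s.
Transfer-orbit speed at r₂: v_a = √[μ(2/r₂ − 1/a_t)] = 1.0598 km/s.
Second burn Δv₂ = |v₂ − v_a| = 1.292 km/s.
Δv = Δv₁ + Δv₂ = 2.381 + 1.292 = 3.673 km/s.

Δv = 3673 m/s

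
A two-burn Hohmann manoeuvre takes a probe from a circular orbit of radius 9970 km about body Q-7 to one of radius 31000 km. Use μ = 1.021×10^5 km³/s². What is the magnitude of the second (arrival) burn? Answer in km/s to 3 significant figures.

Δv₂ = 0.549 km/s

Semi-major axis of the transfer orbit: a_t = (9970 + 31000)/2 = 20485 km.
Circular speed at r = 31000 km: v_c = √(μ/r) = 1.8148 km/s.
Vis-viva on the transfer ellipse at r = 31000 km gives v_t = √[μ(2/r − 1/a_t)] = 1.2661 km/s.
Δv₂ = |v_t − v_c| = |1.2661 − 1.8148| = 0.5487 km/s.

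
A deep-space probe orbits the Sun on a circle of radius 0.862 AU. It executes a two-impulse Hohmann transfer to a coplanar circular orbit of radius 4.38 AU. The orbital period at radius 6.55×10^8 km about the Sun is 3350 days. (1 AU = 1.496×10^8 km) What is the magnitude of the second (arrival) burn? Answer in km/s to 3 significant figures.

Δv₂ = 6.06 km/s

From Kepler's third law T² = 4π²r³/μ at r = 6.55×10^8 km, T = 3350 days = 3350 × 86400 s = 2.8944×10^8 s: μ = 4π²r³/T² = 1.32424×10^11 km³/s².
In km: r₁ = 0.862 × 1.496×10^8 = 1.289552×10^8 km; r₂ = 4.38 × 1.496×10^8 = 6.55248×10^8 km.
Semi-major axis of the transfer orbit: a_t = (1.289552×10^8 + 6.55248×10^8)/2 = 3.921016×10^8 km.
On the circular orbit at r = 6.55248×10^8 km, v_c = √(μ/r) = 14.216 km/s.
Transfer-orbit speed at the same r (vis-viva, a = a_t): v_t = √[μ(2/r − 1/a_t)] = 8.1527 km/s.
Δv₂ = |v_t − v_c| = |8.1527 − 14.216| = 6.063 km/s.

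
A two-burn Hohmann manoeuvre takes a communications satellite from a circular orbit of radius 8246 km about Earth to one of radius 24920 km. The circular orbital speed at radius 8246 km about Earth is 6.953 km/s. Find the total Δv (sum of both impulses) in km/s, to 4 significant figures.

Δv = 2.750 km/s

From the circular-orbit relation v² = μ/r at r = 8246 km: μ = v²r = (6.953)² × 8246 = 3.98646×10^5 km³/s².
The Hohmann ellipse has a_t = (r₁ + r₂)/2 = 16583 km.
At r₁ the circular-orbit speed is v₁ = √(μ/r₁) = 6.9530 km/s.
Transfer-orbit speed at r₁ (vis-viva equation): v_p = √[μ(2/r₁ − 1/a_t)] = 8.5234 km/s.
First burn Δv₁ = |v_p − v₁| = 1.5704 km/s.
At r₂, v₂ = √(μ/r₂) = 3.9996 km/s.
Transfer-orbit speed at r₂: v_a = √[μ(2/r₂ − 1/a_t)] = 2.8204 km/s.
Second burn Δv₂ = |v₂ − v_a| = 1.1792 km/s.
Δv = Δv₁ + Δv₂ = 1.5704 + 1.1792 = 2.750 km/s.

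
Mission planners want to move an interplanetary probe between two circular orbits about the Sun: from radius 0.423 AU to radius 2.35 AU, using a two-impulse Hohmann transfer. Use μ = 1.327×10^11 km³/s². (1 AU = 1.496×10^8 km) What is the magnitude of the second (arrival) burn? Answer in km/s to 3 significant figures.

In km: r₁ = 0.423 × 1.496×10^8 = 6.32808×10^7 km; r₂ = 2.35 × 1.496×10^8 = 3.5156×10^8 km.
Semi-major axis of the transfer orbit: a_t = (6.32808×10^7 + 3.5156×10^8)/2 = 2.074204×10^8 km.
On the circular orbit at r = 3.5156×10^8 km, v_c = √(μ/r) = 19.428 km/s.
Vis-viva on the transfer ellipse at r = 3.5156×10^8 km gives v_t = √[μ(2/r − 1/a_t)] = 10.731 km/s.
Δv₂ = |v_t − v_c| = |10.731 − 19.428| = 8.697 km/s.

Δv₂ = 8.70 km/s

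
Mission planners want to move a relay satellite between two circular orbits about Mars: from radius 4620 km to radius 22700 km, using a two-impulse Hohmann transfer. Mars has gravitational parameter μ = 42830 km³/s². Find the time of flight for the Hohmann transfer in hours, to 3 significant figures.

t = 6.73 hours

Semi-major axis of the transfer orbit: a_t = (4620 + 22700)/2 = 13660 km.
Transfer time t = π√(a_t³/μ) = π√((13660)³ / 42830) = 24240 s.
Converting: 24240 s ÷ 3600 s/hour = 6.73 hours.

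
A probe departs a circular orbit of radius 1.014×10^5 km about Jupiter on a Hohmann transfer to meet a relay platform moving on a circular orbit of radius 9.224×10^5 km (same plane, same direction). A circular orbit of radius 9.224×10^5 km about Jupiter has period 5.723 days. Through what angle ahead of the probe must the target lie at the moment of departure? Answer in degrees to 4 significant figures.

From Kepler's third law T² = 4π²r³/μ at r = 9.224×10^5 km, T = 5.723 days = 5.723 × 86400 s = 4.944672×10^5 s: μ = 4π²r³/T² = 1.26719×10^8 km³/s².
The Hohmann ellipse has a_t = (r₁ + r₂)/2 = 5.119×10^5 km.
Transfer time t = π√(a_t³/μ) = 1.0221×10^5 s.
The target's mean motion on its circular orbit is ω₂ = √(μ/r₂³) = 1.2707×10^-5 rad/s.
Angle swept by the target during transfer: ω₂·t = 1.2988 rad = 74.42°.
Arrival is 180° from departure on the ellipse, so φ = 180° − 74.42° = 105.6°.

φ = 105.6°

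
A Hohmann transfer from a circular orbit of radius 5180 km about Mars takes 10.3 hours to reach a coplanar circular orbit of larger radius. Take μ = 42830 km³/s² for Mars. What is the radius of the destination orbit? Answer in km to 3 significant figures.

r₂ = 31100 km

Transfer time t = 10.3 hours = 37080 s, and t = π√(a_t³/μ).
So a_t = (μ t²/π²)^(1/3) = (42830 × (37080)² / π²)^(1/3) = 18137 km.
Since a_t = (r₁ + r₂)/2, r₂ = 2a_t − r₁ = 2×18137 − 5180 = 31094 km.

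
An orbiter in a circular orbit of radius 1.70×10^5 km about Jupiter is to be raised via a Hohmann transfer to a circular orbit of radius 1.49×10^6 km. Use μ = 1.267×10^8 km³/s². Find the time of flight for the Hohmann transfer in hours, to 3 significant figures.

t = 58.6 hours

Transfer-ellipse semi-major axis a_t = (r₁ + r₂)/2 = (1.700×10^5 + 1.490×10^6)/2 = 8.300×10^5 km.
Half the transfer-orbit period gives t = π√(a_t³/μ) = 2.110×10^5 s.
Converting: 2.110×10^5 s ÷ 3600 s/hour = 58.6 hours.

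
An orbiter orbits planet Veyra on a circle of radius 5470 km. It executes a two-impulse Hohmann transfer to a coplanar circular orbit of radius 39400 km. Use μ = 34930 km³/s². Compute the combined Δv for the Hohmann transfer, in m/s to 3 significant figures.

Transfer-ellipse semi-major axis a_t = (r₁ + r₂)/2 = (5470 + 39400)/2 = 22435 km.
At r₁ the circular-orbit speed is v₁ = √(μ/r₁) = 2.5270 km/s.
On the transfer ellipse at r₁, v² = μ(2/r − 1/a) gives v_p = √[μ(2/r₁ − 1/a_t)] = 3.3488 km/s.
First burn Δv₁ = |v_p − v₁| = 0.8218 km/s.
At r₂, v₂ = √(μ/r₂) = 0.941567 km/s.
Transfer-orbit speed at r₂: v_a = √[μ(2/r₂ − 1/a_t)] = 0.464924 km/s.
Second burn Δv₂ = |v₂ − v_a| = 0.4766 km/s.
Δv = Δv₁ + Δv₂ = 0.8218 + 0.4766 = 1.298 km/s.

Δv = 1300 m/s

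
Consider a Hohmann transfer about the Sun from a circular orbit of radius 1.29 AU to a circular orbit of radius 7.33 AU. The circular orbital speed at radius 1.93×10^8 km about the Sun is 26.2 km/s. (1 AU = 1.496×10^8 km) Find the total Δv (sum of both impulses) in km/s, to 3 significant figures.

Δv = 12.9 km/s

From the circular-orbit relation v² = μ/r at r = 1.93×10^8 km: μ = v²r = (26.2)² × 1.93×10^8 = 1.32483×10^11 km³/s².
In km: r₁ = 1.29 × 1.496×10^8 = 1.92984×10^8 km; r₂ = 7.33 × 1.496×10^8 = 1.096568×10^9 km.
Transfer-ellipse semi-major axis a_t = (r₁ + r₂)/2 = (1.92984×10^8 + 1.096568×10^9)/2 = 6.44776×10^8 km.
Circular speed at r₁: v₁ = √(μ/r₁) = √(1.32483×10^11/1.92984×10^8) = 26.201 km/s.
Transfer-orbit speed at r₁ (vis-viva equation): v_p = √[μ(2/r₁ − 1/a_t)] = 34.169 km/s.
First burn Δv₁ = |v_p − v₁| = 7.968 km/s.
Circular speed at r₂: v₂ = √(μ/r₂) = 10.9916 km/s.
Transfer-orbit speed at r₂: v_a = √[μ(2/r₂ − 1/a_t)] = 6.01338 km/s.
Second burn Δv₂ = |v₂ − v_a| = 4.978 km/s.
Total Δv = Δv₁ + Δv₂ = 12.95 km/s.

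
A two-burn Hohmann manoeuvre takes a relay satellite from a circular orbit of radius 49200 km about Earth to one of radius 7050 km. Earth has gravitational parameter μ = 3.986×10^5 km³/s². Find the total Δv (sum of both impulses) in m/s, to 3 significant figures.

Δv = 3850 m/s

Transfer-ellipse semi-major axis a_t = (r₁ + r₂)/2 = (49200 + 7050)/2 = 28125 km.
Circular speed at r₁: v₁ = √(μ/r₁) = √(3.986×10^5/49200) = 2.846 km/s.
Transfer-orbit speed at r₁ (v² = μ(2/r − 1/a)): v_a = √[μ(2/r₁ − 1/a_t)] = 1.425 km/s.
First burn Δv₁ = |v_a − v₁| = 1.421 km/s.
At r₂, v₂ = √(μ/r₂) = 7.519 km/s.
Transfer-orbit speed at r₂: v_p = √[μ(2/r₂ − 1/a_t)] = 9.945 km/s.
Second burn Δv₂ = |v₂ − v_p| = 2.426 km/s.
Δv = Δv₁ + Δv₂ = 1.421 + 2.426 = 3.847 km/s.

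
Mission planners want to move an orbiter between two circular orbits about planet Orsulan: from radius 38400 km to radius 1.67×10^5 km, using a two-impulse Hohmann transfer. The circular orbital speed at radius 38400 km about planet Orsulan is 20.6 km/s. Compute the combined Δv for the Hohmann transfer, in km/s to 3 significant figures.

From the circular-orbit relation v² = μ/r at r = 38400 km: μ = v²r = (20.6)² × 38400 = 1.62954×10^7 km³/s².
The Hohmann ellipse has a_t = (r₁ + r₂)/2 = 1.027×10^5 km.
At r₁ the circular-orbit speed is v₁ = √(μ/r₁) = 20.600 km/s.
Transfer-orbit speed at r₁ (vis-viva): v_p = √[μ(2/r₁ − 1/a_t)] = 26.269 km/s.
First burn Δv₁ = |v_p − v₁| = 5.669 km/s.
At r₂, v₂ = √(μ/r₂) = 9.878 km/s.
Transfer-orbit speed at r₂: v_a = √[μ(2/r₂ − 1/a_t)] = 6.040 km/s.
Second burn Δv₂ = |v₂ − v_a| = 3.838 km/s.
Δv = Δv₁ + Δv₂ = 5.669 + 3.838 = 9.507 km/s.

Δv = 9.51 km/s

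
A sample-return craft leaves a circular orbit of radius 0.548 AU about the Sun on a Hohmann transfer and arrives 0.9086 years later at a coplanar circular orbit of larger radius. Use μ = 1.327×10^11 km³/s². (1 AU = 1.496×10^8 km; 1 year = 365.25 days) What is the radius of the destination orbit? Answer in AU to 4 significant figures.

In km: r₁ = 0.548 × 1.496×10^8 = 8.19808×10^7 km.
Transfer time t = 0.9086 years × 365.25 × 86400 s = 2.867323536×10^7 s, and t = π√(a_t³/μ).
So a_t = (μ t²/π²)^(1/3) = (1.327×10^11 × (2.867323536×10^7)² / π²)^(1/3) = 2.2276×10^8 km.
Since a_t = (r₁ + r₂)/2, r₂ = 2a_t − r₁ = 2×2.2276×10^8 − 8.19808×10^7 = 3.635392×10^8 km.
In AU: r₂ = 3.635392×10^8 / 1.496×10^8 = 2.430 AU.

r₂ = 2.430 AU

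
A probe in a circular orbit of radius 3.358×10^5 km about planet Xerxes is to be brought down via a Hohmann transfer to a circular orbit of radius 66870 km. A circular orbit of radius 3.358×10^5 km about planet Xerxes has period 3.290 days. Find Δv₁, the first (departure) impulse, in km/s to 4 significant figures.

From Kepler's third law T² = 4π²r³/μ at r = 3.358×10^5 km, T = 3.290 days = 3.290 × 86400 s = 2.84256×10^5 s: μ = 4π²r³/T² = 1.85005×10^7 km³/s².
Transfer-ellipse semi-major axis a_t = (r₁ + r₂)/2 = (3.358×10^5 + 66870)/2 = 2.01335×10^5 km.
On the circular orbit at r = 3.358×10^5 km, v_c = √(μ/r) = 7.423 km/s.
Vis-viva on the transfer ellipse at r = 3.358×10^5 km gives v_t = √[μ(2/r − 1/a_t)] = 4.278 km/s.
Δv₁ = |v_t − v_c| = |4.278 − 7.423| = 3.145 km/s.

Δv₁ = 3.145 km/s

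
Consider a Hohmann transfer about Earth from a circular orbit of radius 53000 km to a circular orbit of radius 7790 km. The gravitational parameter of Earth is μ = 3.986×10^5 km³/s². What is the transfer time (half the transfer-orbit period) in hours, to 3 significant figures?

The Hohmann ellipse has a_t = (r₁ + r₂)/2 = 30395 km.
Half the transfer-orbit period gives t = π√(a_t³/μ) = 26368 s.
Converting: 26368 s ÷ 3600 s/hour = 7.32 hours.

t = 7.32 hours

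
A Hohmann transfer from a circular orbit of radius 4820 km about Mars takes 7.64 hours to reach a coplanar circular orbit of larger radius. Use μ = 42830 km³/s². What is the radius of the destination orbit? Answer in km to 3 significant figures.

r₂ = 24900 km

Transfer time t = 7.64 hours = 27504 s, and t = π√(a_t³/μ).
So a_t = (μ t²/π²)^(1/3) = (42830 × (27504)² / π²)^(1/3) = 14862 km.
Since a_t = (r₁ + r₂)/2, r₂ = 2a_t − r₁ = 2×14862 − 4820 = 24904 km.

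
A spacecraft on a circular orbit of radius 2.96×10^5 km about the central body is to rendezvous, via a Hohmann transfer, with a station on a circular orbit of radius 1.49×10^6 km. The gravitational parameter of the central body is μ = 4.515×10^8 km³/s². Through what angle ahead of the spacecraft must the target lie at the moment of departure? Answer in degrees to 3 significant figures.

Transfer-ellipse semi-major axis a_t = (r₁ + r₂)/2 = (2.960×10^5 + 1.490×10^6)/2 = 8.930×10^5 km.
Transfer time t = π√(a_t³/μ) = 1.247666×10^5 s.
The target's mean motion on its circular orbit is ω₂ = √(μ/r₂³) = 1.168287×10^-5 rad/s.
Angle swept by the target during transfer: ω₂·t = 1.45763 rad = 83.52°.
The spacecraft traverses 180° on the transfer ellipse, so the target must lead by 180° − 83.52° = 96.5°.

φ = 96.5°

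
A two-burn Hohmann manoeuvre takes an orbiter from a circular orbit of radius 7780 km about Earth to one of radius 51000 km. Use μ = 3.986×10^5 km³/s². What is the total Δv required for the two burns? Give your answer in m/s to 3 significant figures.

Transfer-ellipse semi-major axis a_t = (r₁ + r₂)/2 = (7780 + 51000)/2 = 29390 km.
At r₁ the circular-orbit speed is v₁ = √(μ/r₁) = 7.158 km/s.
On the transfer ellipse at r₁, vis-viva gives v_p = √[μ(2/r₁ − 1/a_t)] = 9.429 km/s.
First burn Δv₁ = |v_p − v₁| = 2.271 km/s.
At r₂, v₂ = √(μ/r₂) = 2.7957 km/s.
Transfer-orbit speed at r₂: v_a = √[μ(2/r₂ − 1/a_t)] = 1.4384 km/s.
Second burn Δv₂ = |v₂ − v_a| = 1.357 km/s.
Total Δv = Δv₁ + Δv₂ = 3.628 km/s.

Δv = 3630 m/s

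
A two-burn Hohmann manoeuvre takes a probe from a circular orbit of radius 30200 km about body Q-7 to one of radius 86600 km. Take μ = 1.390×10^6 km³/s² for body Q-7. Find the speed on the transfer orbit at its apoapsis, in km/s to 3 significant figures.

The Hohmann ellipse has a_t = (r₁ + r₂)/2 = 58400 km.
The apoapsis of the transfer ellipse is at r = 86600 km.
Applying v² = μ(2/r − 1/a_t): v = 2.881 km/s.

v = 2.88 km/s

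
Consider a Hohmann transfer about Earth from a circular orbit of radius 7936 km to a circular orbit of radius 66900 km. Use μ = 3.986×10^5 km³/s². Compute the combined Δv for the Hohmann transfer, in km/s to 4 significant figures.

Semi-major axis of the transfer orbit: a_t = (7936 + 66900)/2 = 37418 km.
Circular speed at r₁: v₁ = √(μ/r₁) = √(3.986×10^5/7936) = 7.087 km/s.
Transfer-orbit speed at r₁ (vis-viva): v_p = √[μ(2/r₁ − 1/a_t)] = 9.476 km/s.
First burn Δv₁ = |v_p − v₁| = 2.389 km/s.
Circular speed at r₂: v₂ = √(μ/r₂) = 2.441 km/s.
Transfer-orbit speed at r₂: v_a = √[μ(2/r₂ − 1/a_t)] = 1.124 km/s.
Second burn Δv₂ = |v₂ − v_a| = 1.317 km/s.
Total Δv = Δv₁ + Δv₂ = 3.706 km/s.

Δv = 3.706 km/s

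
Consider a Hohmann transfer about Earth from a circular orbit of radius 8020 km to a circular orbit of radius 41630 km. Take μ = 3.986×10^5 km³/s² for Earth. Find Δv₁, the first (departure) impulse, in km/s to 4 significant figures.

Transfer-ellipse semi-major axis a_t = (r₁ + r₂)/2 = (8020 + 41630)/2 = 24825 km.
On the circular orbit at r = 8020 km, v_c = √(μ/r) = 7.050 km/s.
Vis-viva on the transfer ellipse at r = 8020 km gives v_t = √[μ(2/r − 1/a_t)] = 9.129 km/s.
Δv₁ = |v_t − v_c| = |9.129 − 7.050| = 2.079 km/s.

Δv₁ = 2.079 km/s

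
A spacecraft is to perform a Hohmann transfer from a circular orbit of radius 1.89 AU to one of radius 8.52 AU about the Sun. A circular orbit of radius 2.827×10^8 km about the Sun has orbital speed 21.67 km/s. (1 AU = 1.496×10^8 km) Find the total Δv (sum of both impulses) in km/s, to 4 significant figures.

From the circular-orbit relation v² = μ/r at r = 2.827×10^8 km: μ = v²r = (21.67)² × 2.827×10^8 = 1.32753×10^11 km³/s².
In km: r₁ = 1.89 × 1.496×10^8 = 2.82744×10^8 km; r₂ = 8.52 × 1.496×10^8 = 1.274592×10^9 km.
Transfer-ellipse semi-major axis a_t = (r₁ + r₂)/2 = (2.82744×10^8 + 1.274592×10^9)/2 = 7.78668×10^8 km.
At r₁ the circular-orbit speed is v₁ = √(μ/r₁) = 21.6683 km/s.
On the transfer ellipse at r₁, v² = μ(2/r − 1/a) gives v_p = √[μ(2/r₁ − 1/a_t)] = 27.7226 km/s.
First burn Δv₁ = |v_p − v₁| = 6.054 km/s.
Circular speed at r₂: v₂ = √(μ/r₂) = 10.206 km/s.
Transfer-orbit speed at r₂: v_a = √[μ(2/r₂ − 1/a_t)] = 6.1497 km/s.
Second burn Δv₂ = |v₂ − v_a| = 4.056 km/s.
Δv = Δv₁ + Δv₂ = 6.054 + 4.056 = 10.11 km/s.

Δv = 10.11 km/s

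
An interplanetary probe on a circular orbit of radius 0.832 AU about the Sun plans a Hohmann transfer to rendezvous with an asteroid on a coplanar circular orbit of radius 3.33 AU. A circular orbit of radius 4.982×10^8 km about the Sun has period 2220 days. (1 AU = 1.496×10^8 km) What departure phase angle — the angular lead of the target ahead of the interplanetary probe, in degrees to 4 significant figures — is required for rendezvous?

From Kepler's third law T² = 4π²r³/μ at r = 4.982×10^8 km, T = 2220 days = 2220 × 86400 s = 1.91808×10^8 s: μ = 4π²r³/T² = 1.32690×10^11 km³/s².
In km: r₁ = 0.832 × 1.496×10^8 = 1.244672×10^8 km; r₂ = 3.33 × 1.496×10^8 = 4.98168×10^8 km.
Transfer-ellipse semi-major axis a_t = (r₁ + r₂)/2 = (1.244672×10^8 + 4.98168×10^8)/2 = 3.113176×10^8 km.
The half-period of the transfer ellipse is t = π√(a_t³/μ) = 4.737×10^7 s.
Target angular speed ω₂ = √(μ/r₂³) = 3.276×10^-8 rad/s.
Angle swept by the target during transfer: ω₂·t = 1.552 rad = 88.92°.
The interplanetary probe traverses 180° on the transfer ellipse, so the target must lead by 180° − 88.92° = 91.08°.

φ = 91.08°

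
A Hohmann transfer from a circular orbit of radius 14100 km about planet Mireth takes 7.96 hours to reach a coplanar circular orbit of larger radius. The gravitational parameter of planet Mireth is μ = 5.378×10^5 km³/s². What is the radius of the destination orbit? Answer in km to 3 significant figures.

Transfer time t = 7.96 hours = 28656 s, and t = π√(a_t³/μ).
So a_t = (μ t²/π²)^(1/3) = (5.378×10^5 × (28656)² / π²)^(1/3) = 35502 km.
Since a_t = (r₁ + r₂)/2, r₂ = 2a_t − r₁ = 2×35502 − 14100 = 56904 km.

r₂ = 56900 km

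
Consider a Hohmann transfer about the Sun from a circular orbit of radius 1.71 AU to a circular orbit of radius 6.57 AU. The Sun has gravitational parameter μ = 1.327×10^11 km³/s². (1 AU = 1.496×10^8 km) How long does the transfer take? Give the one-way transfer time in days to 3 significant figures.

In km: r₁ = 1.71 × 1.496×10^8 = 2.55816×10^8 km; r₂ = 6.57 × 1.496×10^8 = 9.82872×10^8 km.
Semi-major axis of the transfer orbit: a_t = (2.55816×10^8 + 9.82872×10^8)/2 = 6.19344×10^8 km.
Half the transfer-orbit period gives t = π√(a_t³/μ) = 1.329×10^8 s.
Converting: 1.329×10^8 s ÷ 86400 s/day = 1540 days.

t = 1540 days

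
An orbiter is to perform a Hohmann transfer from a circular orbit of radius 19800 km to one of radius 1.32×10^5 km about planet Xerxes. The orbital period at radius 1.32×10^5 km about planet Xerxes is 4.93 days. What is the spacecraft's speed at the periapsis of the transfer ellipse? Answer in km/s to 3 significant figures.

From Kepler's third law T² = 4π²r³/μ at r = 1.32×10^5 km, T = 4.93 days = 4.93 × 86400 s = 4.25952×10^5 s: μ = 4π²r³/T² = 5.00449×10^5 km³/s².
Semi-major axis of the transfer orbit: a_t = (19800 + 1.320×10^5)/2 = 75900 km.
At periapsis, r = 19800 km.
Applying v² = μ(2/r − 1/a_t): v = 6.630 km/s.

v = 6.63 km/s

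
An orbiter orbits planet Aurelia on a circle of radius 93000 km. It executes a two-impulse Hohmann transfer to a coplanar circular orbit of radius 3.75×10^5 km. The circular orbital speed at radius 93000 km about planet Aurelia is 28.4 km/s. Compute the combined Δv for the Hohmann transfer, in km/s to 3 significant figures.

From the circular-orbit relation v² = μ/r at r = 93000 km: μ = v²r = (28.4)² × 93000 = 7.50101×10^7 km³/s².
The Hohmann ellipse has a_t = (r₁ + r₂)/2 = 2.340×10^5 km.
At r₁ the circular-orbit speed is v₁ = √(μ/r₁) = 28.400 km/s.
Transfer-orbit speed at r₁ (vis-viva): v_p = √[μ(2/r₁ − 1/a_t)] = 35.952 km/s.
First burn Δv₁ = |v_p − v₁| = 7.552 km/s.
At r₂, v₂ = √(μ/r₂) = 14.143 km/s.
Transfer-orbit speed at r₂: v_a = √[μ(2/r₂ − 1/a_t)] = 8.9162 km/s.
Second burn Δv₂ = |v₂ − v_a| = 5.227 km/s.
Δv = Δv₁ + Δv₂ = 7.552 + 5.227 = 12.78 km/s.

Δv = 12.8 km/s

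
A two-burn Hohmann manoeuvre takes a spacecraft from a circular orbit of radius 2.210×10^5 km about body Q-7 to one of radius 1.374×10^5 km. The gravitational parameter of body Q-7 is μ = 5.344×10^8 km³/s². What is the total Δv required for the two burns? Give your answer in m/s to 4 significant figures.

Δv = 13010 m/s

Transfer-ellipse semi-major axis a_t = (r₁ + r₂)/2 = (2.210×10^5 + 1.374×10^5)/2 = 1.792×10^5 km.
Circular speed at r₁: v₁ = √(μ/r₁) = √(5.344×10^8/2.210×10^5) = 49.174 km/s.
On the transfer ellipse at r₁, vis-viva equation gives v_a = √[μ(2/r₁ − 1/a_t)] = 43.059 km/s.
First burn Δv₁ = |v_a − v₁| = 6.115 km/s.
At r₂, v₂ = √(μ/r₂) = 62.365 km/s.
Transfer-orbit speed at r₂: v_p = √[μ(2/r₂ − 1/a_t)] = 69.258 km/s.
Second burn Δv₂ = |v₂ − v_p| = 6.893 km/s.
Δv = Δv₁ + Δv₂ = 6.115 + 6.893 = 13.01 km/s.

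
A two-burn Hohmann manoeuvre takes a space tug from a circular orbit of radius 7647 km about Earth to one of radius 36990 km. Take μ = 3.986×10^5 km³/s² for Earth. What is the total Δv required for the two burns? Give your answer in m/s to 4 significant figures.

Semi-major axis of the transfer orbit: a_t = (7647 + 36990)/2 = 22318.5 km.
Circular speed at r₁: v₁ = √(μ/r₁) = √(3.986×10^5/7647) = 7.220 km/s.
On the transfer ellipse at r₁, v² = μ(2/r − 1/a) gives v_p = √[μ(2/r₁ − 1/a_t)] = 9.295 km/s.
First burn Δv₁ = |v_p − v₁| = 2.075 km/s.
Circular speed at r₂: v₂ = √(μ/r₂) = 3.2827 km/s.
Transfer-orbit speed at r₂: v_a = √[μ(2/r₂ − 1/a_t)] = 1.9215 km/s.
Second burn Δv₂ = |v₂ − v_a| = 1.361 km/s.
Total Δv = Δv₁ + Δv₂ = 3.436 km/s.

Δv = 3436 m/s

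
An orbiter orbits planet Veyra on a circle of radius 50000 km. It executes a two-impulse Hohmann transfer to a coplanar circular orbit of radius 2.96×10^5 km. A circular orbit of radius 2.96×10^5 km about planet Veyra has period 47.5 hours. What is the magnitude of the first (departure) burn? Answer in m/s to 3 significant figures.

Δv₁ = 8150 m/s

From Kepler's third law T² = 4π²r³/μ at r = 2.96×10^5 km, T = 47.5 hours = 47.5 × 3600 s = 1.710×10^5 s: μ = 4π²r³/T² = 3.50141×10^7 km³/s².
The Hohmann ellipse has a_t = (r₁ + r₂)/2 = 1.730×10^5 km.
On the circular orbit at r = 50000 km, v_c = √(μ/r) = 26.463 km/s.
Transfer-orbit speed at the same r (vis-viva, a = a_t): v_t = √[μ(2/r − 1/a_t)] = 34.615 km/s.
Δv₁ = |v_t − v_c| = |34.615 − 26.463| = 8.152 km/s.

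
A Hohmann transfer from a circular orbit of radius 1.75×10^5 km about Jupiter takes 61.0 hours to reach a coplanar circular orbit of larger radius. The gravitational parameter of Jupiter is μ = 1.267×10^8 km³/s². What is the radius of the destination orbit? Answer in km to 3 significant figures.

Transfer time t = 61.0 hours = 2.196×10^5 s, and t = π√(a_t³/μ).
So a_t = (μ t²/π²)^(1/3) = (1.267×10^8 × (2.196×10^5)² / π²)^(1/3) = 8.5228×10^5 km.
Since a_t = (r₁ + r₂)/2, r₂ = 2a_t − r₁ = 2×8.5228×10^5 − 1.750×10^5 = 1.52956×10^6 km.

r₂ = 1.53×10^6 km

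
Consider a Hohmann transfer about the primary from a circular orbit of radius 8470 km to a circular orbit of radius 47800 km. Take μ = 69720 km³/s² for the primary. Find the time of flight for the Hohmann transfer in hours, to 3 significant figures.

Transfer-ellipse semi-major axis a_t = (r₁ + r₂)/2 = (8470 + 47800)/2 = 28135 km.
By Kepler's third law the transfer-orbit period is T = 2π√(a_t³/μ), so t = T/2 = 56150 s.
Converting: 56150 s ÷ 3600 s/hour = 15.6 hours.

t = 15.6 hours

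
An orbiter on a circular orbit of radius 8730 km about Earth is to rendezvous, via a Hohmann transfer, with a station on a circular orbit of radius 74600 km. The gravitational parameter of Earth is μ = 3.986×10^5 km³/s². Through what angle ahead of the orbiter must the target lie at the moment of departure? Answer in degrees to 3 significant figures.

φ = 105°

The Hohmann ellipse has a_t = (r₁ + r₂)/2 = 41665 km.
The half-period of the transfer ellipse is t = π√(a_t³/μ) = 42319 s.
The target's mean motion on its circular orbit is ω₂ = √(μ/r₂³) = 3.0986×10^-5 rad/s.
Angle swept by the target during transfer: ω₂·t = 1.3113 rad = 75.13°.
The orbiter traverses 180° on the transfer ellipse, so the target must lead by 180° − 75.13° = 105°.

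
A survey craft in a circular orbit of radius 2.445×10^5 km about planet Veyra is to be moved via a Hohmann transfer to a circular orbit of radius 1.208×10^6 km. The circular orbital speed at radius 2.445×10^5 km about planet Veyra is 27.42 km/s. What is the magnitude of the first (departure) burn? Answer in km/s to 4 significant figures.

Δv₁ = 7.944 km/s

From the circular-orbit relation v² = μ/r at r = 2.445×10^5 km: μ = v²r = (27.42)² × 2.445×10^5 = 1.83829×10^8 km³/s².
The Hohmann ellipse has a_t = (r₁ + r₂)/2 = 7.2625×10^5 km.
Circular speed at r = 2.445×10^5 km: v_c = √(μ/r) = 27.420 km/s.
Vis-viva on the transfer ellipse at r = 2.445×10^5 km gives v_t = √[μ(2/r − 1/a_t)] = 35.364 km/s.
Δv₁ = |v_t − v_c| = |35.364 − 27.420| = 7.944 km/s.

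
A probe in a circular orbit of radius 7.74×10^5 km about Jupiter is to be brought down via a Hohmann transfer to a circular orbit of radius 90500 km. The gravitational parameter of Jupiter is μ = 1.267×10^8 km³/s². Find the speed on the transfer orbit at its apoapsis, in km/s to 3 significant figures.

v = 5.85 km/s

The Hohmann ellipse has a_t = (r₁ + r₂)/2 = 4.3225×10^5 km.
The apoapsis of the transfer ellipse is at r = 7.740×10^5 km.
Vis-viva: v = √[μ(2/r − 1/a_t)] = √[1.267×10^8 × (2/7.740×10^5 − 1/4.3225×10^5)] = 5.854 km/s.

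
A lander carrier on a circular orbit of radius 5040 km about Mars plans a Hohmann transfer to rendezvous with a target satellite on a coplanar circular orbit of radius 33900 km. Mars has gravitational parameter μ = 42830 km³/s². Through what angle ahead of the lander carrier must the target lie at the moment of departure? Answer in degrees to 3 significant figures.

Semi-major axis of the transfer orbit: a_t = (5040 + 33900)/2 = 19470 km.
Transfer time t = π√(a_t³/μ) = 41241 s.
The target's mean motion on its circular orbit is ω₂ = √(μ/r₂³) = 3.3157×10^-5 rad/s.
Angle swept by the target during transfer: ω₂·t = 1.3674 rad = 78.35°.
Arrival is 180° from departure on the ellipse, so φ = 180° − 78.35° = 102°.

φ = 102°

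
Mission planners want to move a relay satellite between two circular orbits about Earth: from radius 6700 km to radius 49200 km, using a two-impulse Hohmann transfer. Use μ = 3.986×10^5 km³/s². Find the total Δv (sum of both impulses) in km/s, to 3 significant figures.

Δv = 3.97 km/s

Semi-major axis of the transfer orbit: a_t = (6700 + 49200)/2 = 27950 km.
At r₁ the circular-orbit speed is v₁ = √(μ/r₁) = 7.7131 km/s.
Transfer-orbit speed at r₁ (vis-viva equation): v_p = √[μ(2/r₁ − 1/a_t)] = 10.233 km/s.
First burn Δv₁ = |v_p − v₁| = 2.520 km/s.
At r₂, v₂ = √(μ/r₂) = 2.8463 km/s.
Transfer-orbit speed at r₂: v_a = √[μ(2/r₂ − 1/a_t)] = 1.3936 km/s.
Second burn Δv₂ = |v₂ − v_a| = 1.453 km/s.
Total Δv = Δv₁ + Δv₂ = 3.973 km/s.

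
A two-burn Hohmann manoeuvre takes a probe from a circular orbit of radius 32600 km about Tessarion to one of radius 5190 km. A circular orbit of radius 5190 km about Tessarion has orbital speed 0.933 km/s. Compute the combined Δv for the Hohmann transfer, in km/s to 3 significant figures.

From the circular-orbit relation v² = μ/r at r = 5190 km: μ = v²r = (0.933)² × 5190 = 4517.84 km³/s².
The Hohmann ellipse has a_t = (r₁ + r₂)/2 = 18895 km.
At r₁ the circular-orbit speed is v₁ = √(μ/r₁) = 0.3723 km/s.
Transfer-orbit speed at r₁ (vis-viva): v_a = √[μ(2/r₁ − 1/a_t)] = 0.1951 km/s.
First burn Δv₁ = |v_a − v₁| = 0.1772 km/s.
At r₂, v₂ = √(μ/r₂) = 0.93300 km/s.
Transfer-orbit speed at r₂: v_p = √[μ(2/r₂ − 1/a_t)] = 1.2255 km/s.
Second burn Δv₂ = |v₂ − v_p| = 0.2925 km/s.
Total Δv = Δv₁ + Δv₂ = 0.4697 km/s.

Δv = 0.470 km/s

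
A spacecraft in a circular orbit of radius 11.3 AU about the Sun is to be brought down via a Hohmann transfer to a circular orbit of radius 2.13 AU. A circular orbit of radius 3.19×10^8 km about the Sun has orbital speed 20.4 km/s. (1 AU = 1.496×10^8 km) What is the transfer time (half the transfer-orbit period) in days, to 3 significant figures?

t = 3180 days

From the circular-orbit relation v² = μ/r at r = 3.19×10^8 km: μ = v²r = (20.4)² × 3.19×10^8 = 1.32755×10^11 km³/s².
In km: r₁ = 11.3 × 1.496×10^8 = 1.69048×10^9 km; r₂ = 2.13 × 1.496×10^8 = 3.18648×10^8 km.
The Hohmann ellipse has a_t = (r₁ + r₂)/2 = 1.004564×10^9 km.
By Kepler's third law the transfer-orbit period is T = 2π√(a_t³/μ), so t = T/2 = 2.745×10^8 s.
Converting: 2.745×10^8 s ÷ 86400 s/day = 3180 days.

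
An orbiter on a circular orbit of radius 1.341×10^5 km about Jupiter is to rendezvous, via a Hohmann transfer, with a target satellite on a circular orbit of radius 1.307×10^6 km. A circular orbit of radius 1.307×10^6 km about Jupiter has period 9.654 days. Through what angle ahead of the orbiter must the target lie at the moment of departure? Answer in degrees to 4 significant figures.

φ = 106.3°

From Kepler's third law T² = 4π²r³/μ at r = 1.307×10^6 km, T = 9.654 days = 9.654 × 86400 s = 8.341056×10^5 s: μ = 4π²r³/T² = 1.26691×10^8 km³/s².
Transfer-ellipse semi-major axis a_t = (r₁ + r₂)/2 = (1.341×10^5 + 1.307×10^6)/2 = 7.2055×10^5 km.
Transfer time t = π√(a_t³/μ) = 1.707×10^5 s.
Target angular speed ω₂ = √(μ/r₂³) = 7.533×10^-6 rad/s.
Angle swept by the target during transfer: ω₂·t = 1.286 rad = 73.68°.
Arrival is 180° from departure on the ellipse, so φ = 180° − 73.68° = 106.3°.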